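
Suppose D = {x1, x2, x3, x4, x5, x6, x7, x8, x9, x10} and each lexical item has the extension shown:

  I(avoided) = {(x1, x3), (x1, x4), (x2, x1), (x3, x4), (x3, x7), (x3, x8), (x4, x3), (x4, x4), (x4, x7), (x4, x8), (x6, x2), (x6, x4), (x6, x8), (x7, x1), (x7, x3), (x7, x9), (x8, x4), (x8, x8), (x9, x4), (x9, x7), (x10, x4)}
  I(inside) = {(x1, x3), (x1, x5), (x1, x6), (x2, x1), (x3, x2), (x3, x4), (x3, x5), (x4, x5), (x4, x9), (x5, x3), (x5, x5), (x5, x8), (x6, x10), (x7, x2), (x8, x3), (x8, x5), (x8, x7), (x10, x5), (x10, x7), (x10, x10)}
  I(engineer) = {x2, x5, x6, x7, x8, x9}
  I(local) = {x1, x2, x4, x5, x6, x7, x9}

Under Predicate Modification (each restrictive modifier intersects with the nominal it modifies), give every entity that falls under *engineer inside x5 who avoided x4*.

⟦inside x5⟧ = {x : ⟨x, x5⟩ ∈ ⟦inside⟧} = {x1, x3, x4, x5, x8, x10}
⟦who avoided x4⟧ = {x : ⟨x, x4⟩ ∈ ⟦avoided⟧} = {x1, x3, x4, x6, x8, x9, x10}
⟦engineer⟧ = {x2, x5, x6, x7, x8, x9}
… ∩ ⟦inside x5⟧ = {x2, x5, x6, x7, x8, x9} ∩ {x1, x3, x4, x5, x8, x10} = {x5, x8}
… ∩ ⟦who avoided x4⟧ = {x5, x8} ∩ {x1, x3, x4, x6, x8, x9, x10} = {x8}
So ⟦engineer inside x5 who avoided x4⟧ = {x8}.

{x8}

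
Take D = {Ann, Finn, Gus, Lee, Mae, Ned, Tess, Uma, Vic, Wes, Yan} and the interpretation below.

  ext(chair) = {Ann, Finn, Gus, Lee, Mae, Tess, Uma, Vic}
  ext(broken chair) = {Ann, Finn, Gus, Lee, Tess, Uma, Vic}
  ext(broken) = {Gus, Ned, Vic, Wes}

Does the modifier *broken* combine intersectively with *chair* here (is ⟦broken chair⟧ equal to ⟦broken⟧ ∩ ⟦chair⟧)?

no

⟦broken⟧ ∩ ⟦chair⟧ = {Gus, Ned, Vic, Wes} ∩ {Ann, Finn, Gus, Lee, Mae, Tess, Uma, Vic} = {Gus, Vic}
Observed ⟦broken chair⟧ = {Ann, Finn, Gus, Lee, Tess, Uma, Vic}.
These differ, so the modifier is not intersective in this model.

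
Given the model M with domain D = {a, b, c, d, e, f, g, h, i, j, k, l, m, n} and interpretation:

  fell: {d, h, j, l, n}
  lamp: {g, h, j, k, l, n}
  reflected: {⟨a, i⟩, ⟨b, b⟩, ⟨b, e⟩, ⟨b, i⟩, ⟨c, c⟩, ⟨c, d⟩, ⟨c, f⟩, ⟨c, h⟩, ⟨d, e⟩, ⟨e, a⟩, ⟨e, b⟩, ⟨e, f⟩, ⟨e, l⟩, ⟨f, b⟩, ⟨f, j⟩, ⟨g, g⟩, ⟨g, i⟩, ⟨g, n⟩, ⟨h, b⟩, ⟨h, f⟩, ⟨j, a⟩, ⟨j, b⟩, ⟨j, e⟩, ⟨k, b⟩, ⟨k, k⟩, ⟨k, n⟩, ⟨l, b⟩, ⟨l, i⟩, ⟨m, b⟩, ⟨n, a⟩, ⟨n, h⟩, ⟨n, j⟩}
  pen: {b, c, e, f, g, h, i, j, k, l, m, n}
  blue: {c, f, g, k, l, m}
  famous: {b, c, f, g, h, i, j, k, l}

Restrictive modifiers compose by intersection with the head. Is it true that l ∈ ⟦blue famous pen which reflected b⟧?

⟦which reflected b⟧ = {x : ⟨x, b⟩ ∈ ⟦reflected⟧} = {b, e, f, h, j, k, l, m}
⟦pen⟧ = {b, c, e, f, g, h, i, j, k, l, m, n}
… ∩ ⟦which reflected b⟧ = {b, c, e, f, g, h, i, j, k, l, m, n} ∩ {b, e, f, h, j, k, l, m} = {b, e, f, h, j, k, l, m}
… ∩ ⟦blue⟧ = {b, e, f, h, j, k, l, m} ∩ {c, f, g, k, l, m} = {f, k, l, m}
… ∩ ⟦famous⟧ = {f, k, l, m} ∩ {b, c, f, g, h, i, j, k, l} = {f, k, l}
⟦blue famous pen which reflected b⟧ = {f, k, l}; l ∈ this set.

yes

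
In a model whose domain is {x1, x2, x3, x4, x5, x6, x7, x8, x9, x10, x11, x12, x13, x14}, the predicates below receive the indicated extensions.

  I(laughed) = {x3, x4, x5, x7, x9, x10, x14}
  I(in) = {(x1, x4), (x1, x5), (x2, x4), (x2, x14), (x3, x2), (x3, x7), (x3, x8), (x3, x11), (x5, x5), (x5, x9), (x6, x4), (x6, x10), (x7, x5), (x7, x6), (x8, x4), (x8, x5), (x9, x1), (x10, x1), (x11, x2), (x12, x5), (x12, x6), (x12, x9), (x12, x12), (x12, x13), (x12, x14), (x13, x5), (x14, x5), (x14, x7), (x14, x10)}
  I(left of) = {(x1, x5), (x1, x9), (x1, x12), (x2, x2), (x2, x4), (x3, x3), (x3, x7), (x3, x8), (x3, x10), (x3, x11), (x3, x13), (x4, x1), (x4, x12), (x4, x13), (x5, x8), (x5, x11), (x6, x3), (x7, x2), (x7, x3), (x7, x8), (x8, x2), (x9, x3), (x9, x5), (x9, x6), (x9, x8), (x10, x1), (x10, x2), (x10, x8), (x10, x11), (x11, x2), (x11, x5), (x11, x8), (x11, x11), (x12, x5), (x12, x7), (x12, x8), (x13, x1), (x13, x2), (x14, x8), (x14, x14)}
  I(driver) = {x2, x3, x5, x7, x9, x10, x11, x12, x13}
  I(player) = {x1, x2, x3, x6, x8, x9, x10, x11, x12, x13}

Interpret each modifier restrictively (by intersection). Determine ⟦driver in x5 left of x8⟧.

⟦in x5⟧ = {x : ⟨x, x5⟩ ∈ ⟦in⟧} = {x1, x5, x7, x8, x12, x13, x14}
⟦left of x8⟧ = {x : ⟨x, x8⟩ ∈ ⟦left of⟧} = {x3, x5, x7, x9, x10, x11, x12, x14}
⟦driver⟧ = {x2, x3, x5, x7, x9, x10, x11, x12, x13}
… ∩ ⟦in x5⟧ = {x2, x3, x5, x7, x9, x10, x11, x12, x13} ∩ {x1, x5, x7, x8, x12, x13, x14} = {x5, x7, x12, x13}
… ∩ ⟦left of x8⟧ = {x5, x7, x12, x13} ∩ {x3, x5, x7, x9, x10, x11, x12, x14} = {x5, x7, x12}
So ⟦driver in x5 left of x8⟧ = {x5, x7, x12}.

{x5, x7, x12}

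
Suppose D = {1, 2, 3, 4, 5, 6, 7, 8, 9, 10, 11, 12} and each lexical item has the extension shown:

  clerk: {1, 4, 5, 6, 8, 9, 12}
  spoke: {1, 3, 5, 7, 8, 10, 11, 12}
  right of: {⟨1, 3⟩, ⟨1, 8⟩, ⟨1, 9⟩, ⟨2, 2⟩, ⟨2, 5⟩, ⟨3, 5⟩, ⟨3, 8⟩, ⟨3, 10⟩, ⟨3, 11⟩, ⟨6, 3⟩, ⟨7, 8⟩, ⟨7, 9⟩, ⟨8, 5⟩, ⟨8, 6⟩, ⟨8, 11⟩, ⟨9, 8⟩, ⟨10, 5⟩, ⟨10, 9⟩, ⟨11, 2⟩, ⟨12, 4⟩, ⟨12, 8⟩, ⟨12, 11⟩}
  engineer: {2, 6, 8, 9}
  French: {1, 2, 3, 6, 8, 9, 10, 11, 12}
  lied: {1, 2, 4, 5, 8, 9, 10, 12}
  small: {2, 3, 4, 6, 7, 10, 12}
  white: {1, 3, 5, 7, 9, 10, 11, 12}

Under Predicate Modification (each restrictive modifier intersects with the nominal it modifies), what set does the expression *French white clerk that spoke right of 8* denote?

⟦that spoke⟧ = ⟦spoke⟧ = {1, 3, 5, 7, 8, 10, 11, 12}
⟦right of 8⟧ = {x : ⟨x, 8⟩ ∈ ⟦right of⟧} = {1, 3, 7, 9, 12}
⟦clerk⟧ = {1, 4, 5, 6, 8, 9, 12}
… ∩ ⟦that spoke⟧ = {1, 4, 5, 6, 8, 9, 12} ∩ {1, 3, 5, 7, 8, 10, 11, 12} = {1, 5, 8, 12}
… ∩ ⟦right of 8⟧ = {1, 5, 8, 12} ∩ {1, 3, 7, 9, 12} = {1, 12}
… ∩ ⟦French⟧ = {1, 12} ∩ {1, 2, 3, 6, 8, 9, 10, 11, 12} = {1, 12}
… ∩ ⟦white⟧ = {1, 12} ∩ {1, 3, 5, 7, 9, 10, 11, 12} = {1, 12}
So ⟦French white clerk that spoke right of 8⟧ = {1, 12}.

{1, 12}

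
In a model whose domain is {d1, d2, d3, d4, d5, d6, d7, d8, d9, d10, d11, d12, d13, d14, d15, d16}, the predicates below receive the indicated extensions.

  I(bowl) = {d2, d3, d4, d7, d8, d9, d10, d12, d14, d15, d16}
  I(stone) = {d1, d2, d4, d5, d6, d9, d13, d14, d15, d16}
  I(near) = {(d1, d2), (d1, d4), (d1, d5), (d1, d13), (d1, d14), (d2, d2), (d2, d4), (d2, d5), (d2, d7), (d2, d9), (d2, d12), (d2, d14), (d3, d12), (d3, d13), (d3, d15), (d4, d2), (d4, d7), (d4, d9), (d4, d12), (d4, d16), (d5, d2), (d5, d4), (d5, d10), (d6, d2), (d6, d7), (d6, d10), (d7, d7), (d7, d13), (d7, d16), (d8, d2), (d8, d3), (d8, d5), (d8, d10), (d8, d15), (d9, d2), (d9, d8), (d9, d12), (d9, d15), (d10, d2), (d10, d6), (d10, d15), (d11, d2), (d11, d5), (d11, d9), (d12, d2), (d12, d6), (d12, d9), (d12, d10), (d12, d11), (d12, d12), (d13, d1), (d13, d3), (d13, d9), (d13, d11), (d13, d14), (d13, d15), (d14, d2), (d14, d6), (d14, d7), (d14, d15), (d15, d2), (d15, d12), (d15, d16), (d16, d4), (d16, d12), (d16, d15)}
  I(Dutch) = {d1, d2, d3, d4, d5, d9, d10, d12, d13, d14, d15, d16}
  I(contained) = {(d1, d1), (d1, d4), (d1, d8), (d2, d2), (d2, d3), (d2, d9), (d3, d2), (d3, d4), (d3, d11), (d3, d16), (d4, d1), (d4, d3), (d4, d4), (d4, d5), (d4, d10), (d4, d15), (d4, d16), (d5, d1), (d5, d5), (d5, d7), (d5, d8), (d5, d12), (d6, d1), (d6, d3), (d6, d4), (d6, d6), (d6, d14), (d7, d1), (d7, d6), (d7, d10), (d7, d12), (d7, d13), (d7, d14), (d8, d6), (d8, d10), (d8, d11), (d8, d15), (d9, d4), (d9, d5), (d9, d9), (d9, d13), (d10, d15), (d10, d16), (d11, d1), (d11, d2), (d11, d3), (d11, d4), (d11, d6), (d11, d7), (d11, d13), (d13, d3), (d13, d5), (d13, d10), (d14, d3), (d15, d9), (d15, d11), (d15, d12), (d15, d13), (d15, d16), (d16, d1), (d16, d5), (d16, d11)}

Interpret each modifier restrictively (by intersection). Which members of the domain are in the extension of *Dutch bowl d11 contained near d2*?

{d2, d4}

⟦d11 contained⟧ = {x : ⟨d11, x⟩ ∈ ⟦contained⟧} = {d1, d2, d3, d4, d6, d7, d13}
⟦near d2⟧ = {x : ⟨x, d2⟩ ∈ ⟦near⟧} = {d1, d2, d4, d5, d6, d8, d9, d10, d11, d12, d14, d15}
⟦bowl⟧ = {d2, d3, d4, d7, d8, d9, d10, d12, d14, d15, d16}
… ∩ ⟦d11 contained⟧ = {d2, d3, d4, d7, d8, d9, d10, d12, d14, d15, d16} ∩ {d1, d2, d3, d4, d6, d7, d13} = {d2, d3, d4, d7}
… ∩ ⟦near d2⟧ = {d2, d3, d4, d7} ∩ {d1, d2, d4, d5, d6, d8, d9, d10, d11, d12, d14, d15} = {d2, d4}
… ∩ ⟦Dutch⟧ = {d2, d4} ∩ {d1, d2, d3, d4, d5, d9, d10, d12, d13, d14, d15, d16} = {d2, d4}
So ⟦Dutch bowl d11 contained near d2⟧ = {d2, d4}.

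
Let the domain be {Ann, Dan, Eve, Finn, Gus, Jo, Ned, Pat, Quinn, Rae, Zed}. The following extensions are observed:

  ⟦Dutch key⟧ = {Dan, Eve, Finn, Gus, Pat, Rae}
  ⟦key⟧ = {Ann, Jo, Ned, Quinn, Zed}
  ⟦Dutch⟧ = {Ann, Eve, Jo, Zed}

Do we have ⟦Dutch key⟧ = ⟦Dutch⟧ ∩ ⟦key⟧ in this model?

⟦Dutch⟧ ∩ ⟦key⟧ = {Ann, Eve, Jo, Zed} ∩ {Ann, Jo, Ned, Quinn, Zed} = {Ann, Jo, Zed}
Observed ⟦Dutch key⟧ = {Dan, Eve, Finn, Gus, Pat, Rae}.
These differ, so the modifier is not intersective in this model.

no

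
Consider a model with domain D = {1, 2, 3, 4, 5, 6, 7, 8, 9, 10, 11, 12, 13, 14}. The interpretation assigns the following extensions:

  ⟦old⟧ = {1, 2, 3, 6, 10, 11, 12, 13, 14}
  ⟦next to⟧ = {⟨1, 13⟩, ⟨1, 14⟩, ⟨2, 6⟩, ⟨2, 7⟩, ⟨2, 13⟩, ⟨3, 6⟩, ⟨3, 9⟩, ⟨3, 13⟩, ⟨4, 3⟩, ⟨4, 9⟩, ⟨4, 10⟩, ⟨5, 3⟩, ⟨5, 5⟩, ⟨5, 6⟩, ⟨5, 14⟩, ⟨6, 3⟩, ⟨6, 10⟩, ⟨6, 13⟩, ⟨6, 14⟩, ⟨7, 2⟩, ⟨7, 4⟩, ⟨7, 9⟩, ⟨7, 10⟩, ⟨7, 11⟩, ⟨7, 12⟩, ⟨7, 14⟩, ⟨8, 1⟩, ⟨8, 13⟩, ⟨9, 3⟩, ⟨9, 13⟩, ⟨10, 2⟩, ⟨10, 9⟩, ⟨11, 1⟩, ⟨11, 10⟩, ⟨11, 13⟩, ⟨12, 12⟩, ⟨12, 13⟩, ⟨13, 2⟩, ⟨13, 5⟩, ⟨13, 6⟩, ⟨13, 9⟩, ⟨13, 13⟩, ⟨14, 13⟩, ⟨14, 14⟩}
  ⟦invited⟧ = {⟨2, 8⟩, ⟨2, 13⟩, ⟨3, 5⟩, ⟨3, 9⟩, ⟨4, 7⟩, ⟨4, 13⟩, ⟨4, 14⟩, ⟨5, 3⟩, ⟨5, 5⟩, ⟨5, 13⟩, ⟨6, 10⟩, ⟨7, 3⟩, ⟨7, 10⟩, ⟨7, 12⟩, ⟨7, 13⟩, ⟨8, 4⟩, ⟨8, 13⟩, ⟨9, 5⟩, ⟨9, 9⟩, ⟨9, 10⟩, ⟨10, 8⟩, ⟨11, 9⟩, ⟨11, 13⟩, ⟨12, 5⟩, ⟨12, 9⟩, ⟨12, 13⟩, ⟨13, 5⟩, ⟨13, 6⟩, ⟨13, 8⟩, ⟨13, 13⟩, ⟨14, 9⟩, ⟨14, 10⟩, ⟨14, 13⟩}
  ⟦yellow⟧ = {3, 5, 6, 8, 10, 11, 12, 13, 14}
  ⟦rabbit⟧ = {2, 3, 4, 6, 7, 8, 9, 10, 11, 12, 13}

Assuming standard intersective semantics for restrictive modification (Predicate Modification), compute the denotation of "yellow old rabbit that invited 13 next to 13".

{11, 12, 13}

⟦that invited 13⟧ = {x : ⟨x, 13⟩ ∈ ⟦invited⟧} = {2, 4, 5, 7, 8, 11, 12, 13, 14}
⟦next to 13⟧ = {x : ⟨x, 13⟩ ∈ ⟦next to⟧} = {1, 2, 3, 6, 8, 9, 11, 12, 13, 14}
⟦rabbit⟧ = {2, 3, 4, 6, 7, 8, 9, 10, 11, 12, 13}
… ∩ ⟦that invited 13⟧ = {2, 3, 4, 6, 7, 8, 9, 10, 11, 12, 13} ∩ {2, 4, 5, 7, 8, 11, 12, 13, 14} = {2, 4, 7, 8, 11, 12, 13}
… ∩ ⟦next to 13⟧ = {2, 4, 7, 8, 11, 12, 13} ∩ {1, 2, 3, 6, 8, 9, 11, 12, 13, 14} = {2, 8, 11, 12, 13}
… ∩ ⟦yellow⟧ = {2, 8, 11, 12, 13} ∩ {3, 5, 6, 8, 10, 11, 12, 13, 14} = {8, 11, 12, 13}
… ∩ ⟦old⟧ = {8, 11, 12, 13} ∩ {1, 2, 3, 6, 10, 11, 12, 13, 14} = {11, 12, 13}
So ⟦yellow old rabbit that invited 13 next to 13⟧ = {11, 12, 13}.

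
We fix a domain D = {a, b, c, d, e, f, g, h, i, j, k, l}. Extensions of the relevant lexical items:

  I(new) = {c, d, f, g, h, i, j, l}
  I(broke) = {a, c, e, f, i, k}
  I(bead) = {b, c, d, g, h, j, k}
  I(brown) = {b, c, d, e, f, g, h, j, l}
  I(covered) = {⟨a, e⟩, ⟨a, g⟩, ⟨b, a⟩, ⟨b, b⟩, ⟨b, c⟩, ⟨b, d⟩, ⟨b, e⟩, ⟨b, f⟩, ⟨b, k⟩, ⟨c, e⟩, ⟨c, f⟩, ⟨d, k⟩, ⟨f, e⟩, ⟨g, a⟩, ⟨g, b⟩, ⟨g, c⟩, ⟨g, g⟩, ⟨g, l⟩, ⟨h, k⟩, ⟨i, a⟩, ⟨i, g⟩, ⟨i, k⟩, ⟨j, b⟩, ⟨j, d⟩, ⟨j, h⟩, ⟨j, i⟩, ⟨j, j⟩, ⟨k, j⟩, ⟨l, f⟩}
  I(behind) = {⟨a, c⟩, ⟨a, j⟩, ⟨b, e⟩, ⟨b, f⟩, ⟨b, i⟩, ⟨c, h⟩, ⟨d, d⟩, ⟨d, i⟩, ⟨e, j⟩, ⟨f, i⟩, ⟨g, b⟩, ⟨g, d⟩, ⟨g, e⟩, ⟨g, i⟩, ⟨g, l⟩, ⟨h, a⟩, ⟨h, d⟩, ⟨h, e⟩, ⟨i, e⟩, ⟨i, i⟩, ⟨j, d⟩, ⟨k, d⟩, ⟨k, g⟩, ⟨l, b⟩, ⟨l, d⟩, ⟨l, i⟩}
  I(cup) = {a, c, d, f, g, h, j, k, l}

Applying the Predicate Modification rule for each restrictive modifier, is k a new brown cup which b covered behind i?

no

⟦which b covered⟧ = {x : ⟨b, x⟩ ∈ ⟦covered⟧} = {a, b, c, d, e, f, k}
⟦behind i⟧ = {x : ⟨x, i⟩ ∈ ⟦behind⟧} = {b, d, f, g, i, l}
⟦cup⟧ = {a, c, d, f, g, h, j, k, l}
… ∩ ⟦which b covered⟧ = {a, c, d, f, g, h, j, k, l} ∩ {a, b, c, d, e, f, k} = {a, c, d, f, k}
… ∩ ⟦behind i⟧ = {a, c, d, f, k} ∩ {b, d, f, g, i, l} = {d, f}
… ∩ ⟦new⟧ = {d, f} ∩ {c, d, f, g, h, i, j, l} = {d, f}
… ∩ ⟦brown⟧ = {d, f} ∩ {b, c, d, e, f, g, h, j, l} = {d, f}
⟦new brown cup which b covered behind i⟧ = {d, f}; k ∉ this set.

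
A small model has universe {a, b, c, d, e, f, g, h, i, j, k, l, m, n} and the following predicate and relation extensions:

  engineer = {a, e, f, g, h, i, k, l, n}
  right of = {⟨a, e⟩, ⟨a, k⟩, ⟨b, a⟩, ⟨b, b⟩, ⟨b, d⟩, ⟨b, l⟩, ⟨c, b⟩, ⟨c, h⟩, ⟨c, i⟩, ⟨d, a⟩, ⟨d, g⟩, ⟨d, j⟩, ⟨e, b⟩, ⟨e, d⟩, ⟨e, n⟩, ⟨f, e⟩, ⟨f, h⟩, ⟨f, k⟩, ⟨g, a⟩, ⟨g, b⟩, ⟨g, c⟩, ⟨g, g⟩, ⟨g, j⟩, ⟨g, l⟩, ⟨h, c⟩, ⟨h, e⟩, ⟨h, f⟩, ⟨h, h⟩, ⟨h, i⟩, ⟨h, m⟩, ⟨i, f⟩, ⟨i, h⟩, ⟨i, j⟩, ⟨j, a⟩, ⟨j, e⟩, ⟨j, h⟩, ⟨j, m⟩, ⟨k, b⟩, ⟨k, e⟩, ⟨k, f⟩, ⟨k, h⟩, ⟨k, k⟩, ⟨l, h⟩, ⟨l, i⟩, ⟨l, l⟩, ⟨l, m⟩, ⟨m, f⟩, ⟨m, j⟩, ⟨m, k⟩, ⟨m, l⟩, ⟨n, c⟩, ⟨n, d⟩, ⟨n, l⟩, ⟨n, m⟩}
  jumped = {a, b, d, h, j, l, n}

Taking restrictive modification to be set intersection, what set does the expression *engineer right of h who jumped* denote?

⟦right of h⟧ = {x : ⟨x, h⟩ ∈ ⟦right of⟧} = {c, f, h, i, j, k, l}
⟦who jumped⟧ = ⟦jumped⟧ = {a, b, d, h, j, l, n}
⟦engineer⟧ = {a, e, f, g, h, i, k, l, n}
… ∩ ⟦right of h⟧ = {a, e, f, g, h, i, k, l, n} ∩ {c, f, h, i, j, k, l} = {f, h, i, k, l}
… ∩ ⟦who jumped⟧ = {f, h, i, k, l} ∩ {a, b, d, h, j, l, n} = {h, l}
So ⟦engineer right of h who jumped⟧ = {h, l}.

{h, l}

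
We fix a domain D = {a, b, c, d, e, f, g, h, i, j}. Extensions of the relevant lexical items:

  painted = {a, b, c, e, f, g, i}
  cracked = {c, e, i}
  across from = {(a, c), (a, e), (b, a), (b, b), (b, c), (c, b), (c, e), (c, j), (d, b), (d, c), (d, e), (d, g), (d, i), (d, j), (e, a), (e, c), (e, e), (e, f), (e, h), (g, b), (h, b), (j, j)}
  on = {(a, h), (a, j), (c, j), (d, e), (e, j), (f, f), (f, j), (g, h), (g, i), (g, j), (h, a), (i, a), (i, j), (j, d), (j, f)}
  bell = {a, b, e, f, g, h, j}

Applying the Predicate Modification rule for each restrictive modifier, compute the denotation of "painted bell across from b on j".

⟦across from b⟧ = {x : ⟨x, b⟩ ∈ ⟦across from⟧} = {b, c, d, g, h}
⟦on j⟧ = {x : ⟨x, j⟩ ∈ ⟦on⟧} = {a, c, e, f, g, i}
⟦bell⟧ = {a, b, e, f, g, h, j}
… ∩ ⟦across from b⟧ = {a, b, e, f, g, h, j} ∩ {b, c, d, g, h} = {b, g, h}
… ∩ ⟦on j⟧ = {b, g, h} ∩ {a, c, e, f, g, i} = {g}
… ∩ ⟦painted⟧ = {g} ∩ {a, b, c, e, f, g, i} = {g}
So ⟦painted bell across from b on j⟧ = {g}.

{g}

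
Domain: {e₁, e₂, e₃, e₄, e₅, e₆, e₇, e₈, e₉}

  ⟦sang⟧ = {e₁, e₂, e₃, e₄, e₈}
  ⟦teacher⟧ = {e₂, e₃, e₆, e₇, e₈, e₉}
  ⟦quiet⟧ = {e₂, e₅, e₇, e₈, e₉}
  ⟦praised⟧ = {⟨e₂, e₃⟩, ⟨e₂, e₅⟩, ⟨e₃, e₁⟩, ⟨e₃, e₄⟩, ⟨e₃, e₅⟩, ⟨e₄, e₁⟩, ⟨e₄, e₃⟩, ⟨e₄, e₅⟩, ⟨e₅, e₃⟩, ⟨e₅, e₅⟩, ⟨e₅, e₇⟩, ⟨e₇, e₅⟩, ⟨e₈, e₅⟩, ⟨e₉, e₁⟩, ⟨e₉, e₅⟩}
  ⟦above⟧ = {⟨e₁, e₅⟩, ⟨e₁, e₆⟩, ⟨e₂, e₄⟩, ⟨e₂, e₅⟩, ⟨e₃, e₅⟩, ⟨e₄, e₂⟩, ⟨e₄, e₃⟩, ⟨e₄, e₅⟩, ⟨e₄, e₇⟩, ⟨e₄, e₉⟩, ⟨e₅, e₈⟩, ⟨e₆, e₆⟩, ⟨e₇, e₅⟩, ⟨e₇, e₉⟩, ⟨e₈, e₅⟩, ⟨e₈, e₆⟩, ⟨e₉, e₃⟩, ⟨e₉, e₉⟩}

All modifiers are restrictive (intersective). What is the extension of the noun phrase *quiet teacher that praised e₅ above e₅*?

{e₂, e₇, e₈}

⟦that praised e₅⟧ = {x : ⟨x, e₅⟩ ∈ ⟦praised⟧} = {e₂, e₃, e₄, e₅, e₇, e₈, e₉}
⟦above e₅⟧ = {x : ⟨x, e₅⟩ ∈ ⟦above⟧} = {e₁, e₂, e₃, e₄, e₇, e₈}
⟦teacher⟧ = {e₂, e₃, e₆, e₇, e₈, e₉}
… ∩ ⟦that praised e₅⟧ = {e₂, e₃, e₆, e₇, e₈, e₉} ∩ {e₂, e₃, e₄, e₅, e₇, e₈, e₉} = {e₂, e₃, e₇, e₈, e₉}
… ∩ ⟦above e₅⟧ = {e₂, e₃, e₇, e₈, e₉} ∩ {e₁, e₂, e₃, e₄, e₇, e₈} = {e₂, e₃, e₇, e₈}
… ∩ ⟦quiet⟧ = {e₂, e₃, e₇, e₈} ∩ {e₂, e₅, e₇, e₈, e₉} = {e₂, e₇, e₈}
So ⟦quiet teacher that praised e₅ above e₅⟧ = {e₂, e₇, e₈}.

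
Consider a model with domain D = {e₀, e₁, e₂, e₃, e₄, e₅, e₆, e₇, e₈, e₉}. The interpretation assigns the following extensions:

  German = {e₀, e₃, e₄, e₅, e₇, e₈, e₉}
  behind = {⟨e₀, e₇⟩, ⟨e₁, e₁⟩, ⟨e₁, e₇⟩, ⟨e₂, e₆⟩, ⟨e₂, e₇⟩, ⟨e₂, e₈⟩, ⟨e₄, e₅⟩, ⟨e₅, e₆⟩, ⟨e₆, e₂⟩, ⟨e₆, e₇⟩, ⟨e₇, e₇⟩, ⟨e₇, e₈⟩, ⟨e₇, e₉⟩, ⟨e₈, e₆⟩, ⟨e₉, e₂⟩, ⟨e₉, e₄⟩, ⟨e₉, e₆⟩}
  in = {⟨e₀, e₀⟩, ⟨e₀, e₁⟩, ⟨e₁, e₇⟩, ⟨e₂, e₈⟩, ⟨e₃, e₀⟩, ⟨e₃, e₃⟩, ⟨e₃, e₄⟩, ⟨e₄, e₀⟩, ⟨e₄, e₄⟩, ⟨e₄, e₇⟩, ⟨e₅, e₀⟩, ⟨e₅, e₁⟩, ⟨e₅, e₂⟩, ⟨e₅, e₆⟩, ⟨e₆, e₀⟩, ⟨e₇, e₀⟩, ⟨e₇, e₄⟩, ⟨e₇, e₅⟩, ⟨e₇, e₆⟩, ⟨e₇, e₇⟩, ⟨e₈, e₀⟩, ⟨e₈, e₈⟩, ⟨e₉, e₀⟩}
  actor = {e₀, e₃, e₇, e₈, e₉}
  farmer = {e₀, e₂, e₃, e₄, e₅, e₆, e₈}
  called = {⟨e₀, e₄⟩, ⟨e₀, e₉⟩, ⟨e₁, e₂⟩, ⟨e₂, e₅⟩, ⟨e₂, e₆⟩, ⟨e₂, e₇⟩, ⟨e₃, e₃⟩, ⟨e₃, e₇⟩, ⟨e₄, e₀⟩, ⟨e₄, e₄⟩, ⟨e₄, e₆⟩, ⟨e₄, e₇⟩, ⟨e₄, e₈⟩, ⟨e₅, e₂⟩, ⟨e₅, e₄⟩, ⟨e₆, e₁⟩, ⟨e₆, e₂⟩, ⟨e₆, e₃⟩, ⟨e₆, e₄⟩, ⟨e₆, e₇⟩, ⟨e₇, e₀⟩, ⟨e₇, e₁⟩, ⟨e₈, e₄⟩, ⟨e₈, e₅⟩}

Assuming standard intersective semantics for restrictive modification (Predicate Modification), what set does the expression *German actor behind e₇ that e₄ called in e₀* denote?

⟦behind e₇⟧ = {x : ⟨x, e₇⟩ ∈ ⟦behind⟧} = {e₀, e₁, e₂, e₆, e₇}
⟦that e₄ called⟧ = {x : ⟨e₄, x⟩ ∈ ⟦called⟧} = {e₀, e₄, e₆, e₇, e₈}
⟦in e₀⟧ = {x : ⟨x, e₀⟩ ∈ ⟦in⟧} = {e₀, e₃, e₄, e₅, e₆, e₇, e₈, e₉}
⟦actor⟧ = {e₀, e₃, e₇, e₈, e₉}
… ∩ ⟦behind e₇⟧ = {e₀, e₃, e₇, e₈, e₉} ∩ {e₀, e₁, e₂, e₆, e₇} = {e₀, e₇}
… ∩ ⟦that e₄ called⟧ = {e₀, e₇} ∩ {e₀, e₄, e₆, e₇, e₈} = {e₀, e₇}
… ∩ ⟦in e₀⟧ = {e₀, e₇} ∩ {e₀, e₃, e₄, e₅, e₆, e₇, e₈, e₉} = {e₀, e₇}
… ∩ ⟦German⟧ = {e₀, e₇} ∩ {e₀, e₃, e₄, e₅, e₇, e₈, e₉} = {e₀, e₇}
So ⟦German actor behind e₇ that e₄ called in e₀⟧ = {e₀, e₇}.

{e₀, e₇}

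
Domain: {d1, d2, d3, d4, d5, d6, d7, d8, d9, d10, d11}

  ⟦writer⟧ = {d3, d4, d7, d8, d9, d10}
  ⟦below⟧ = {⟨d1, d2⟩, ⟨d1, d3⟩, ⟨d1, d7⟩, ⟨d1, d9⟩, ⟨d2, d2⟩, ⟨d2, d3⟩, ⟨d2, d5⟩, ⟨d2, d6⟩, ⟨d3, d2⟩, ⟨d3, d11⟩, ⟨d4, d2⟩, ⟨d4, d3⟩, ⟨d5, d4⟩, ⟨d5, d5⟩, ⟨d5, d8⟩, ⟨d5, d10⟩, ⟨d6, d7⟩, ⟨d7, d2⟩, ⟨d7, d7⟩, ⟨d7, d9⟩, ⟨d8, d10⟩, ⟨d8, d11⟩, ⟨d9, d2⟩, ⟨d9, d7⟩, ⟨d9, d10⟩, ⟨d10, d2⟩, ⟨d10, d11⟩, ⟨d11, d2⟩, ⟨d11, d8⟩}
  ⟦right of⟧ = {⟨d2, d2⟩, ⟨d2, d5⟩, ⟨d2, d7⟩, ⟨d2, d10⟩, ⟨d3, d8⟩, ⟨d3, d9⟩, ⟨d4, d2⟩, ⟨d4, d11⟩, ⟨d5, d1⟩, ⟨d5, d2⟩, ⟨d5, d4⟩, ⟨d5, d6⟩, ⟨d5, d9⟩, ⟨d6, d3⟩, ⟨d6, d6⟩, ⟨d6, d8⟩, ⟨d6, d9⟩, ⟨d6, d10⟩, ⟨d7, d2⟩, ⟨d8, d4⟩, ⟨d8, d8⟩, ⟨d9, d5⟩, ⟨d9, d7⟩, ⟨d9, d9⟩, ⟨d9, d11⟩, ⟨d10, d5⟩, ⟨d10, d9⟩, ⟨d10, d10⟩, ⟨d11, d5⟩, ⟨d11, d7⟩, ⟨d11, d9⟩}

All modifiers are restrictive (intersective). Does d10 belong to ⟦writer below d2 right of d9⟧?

yes

⟦below d2⟧ = {x : ⟨x, d2⟩ ∈ ⟦below⟧} = {d1, d2, d3, d4, d7, d9, d10, d11}
⟦right of d9⟧ = {x : ⟨x, d9⟩ ∈ ⟦right of⟧} = {d3, d5, d6, d9, d10, d11}
⟦writer⟧ = {d3, d4, d7, d8, d9, d10}
… ∩ ⟦below d2⟧ = {d3, d4, d7, d8, d9, d10} ∩ {d1, d2, d3, d4, d7, d9, d10, d11} = {d3, d4, d7, d9, d10}
… ∩ ⟦right of d9⟧ = {d3, d4, d7, d9, d10} ∩ {d3, d5, d6, d9, d10, d11} = {d3, d9, d10}
⟦writer below d2 right of d9⟧ = {d3, d9, d10}; d10 ∈ this set.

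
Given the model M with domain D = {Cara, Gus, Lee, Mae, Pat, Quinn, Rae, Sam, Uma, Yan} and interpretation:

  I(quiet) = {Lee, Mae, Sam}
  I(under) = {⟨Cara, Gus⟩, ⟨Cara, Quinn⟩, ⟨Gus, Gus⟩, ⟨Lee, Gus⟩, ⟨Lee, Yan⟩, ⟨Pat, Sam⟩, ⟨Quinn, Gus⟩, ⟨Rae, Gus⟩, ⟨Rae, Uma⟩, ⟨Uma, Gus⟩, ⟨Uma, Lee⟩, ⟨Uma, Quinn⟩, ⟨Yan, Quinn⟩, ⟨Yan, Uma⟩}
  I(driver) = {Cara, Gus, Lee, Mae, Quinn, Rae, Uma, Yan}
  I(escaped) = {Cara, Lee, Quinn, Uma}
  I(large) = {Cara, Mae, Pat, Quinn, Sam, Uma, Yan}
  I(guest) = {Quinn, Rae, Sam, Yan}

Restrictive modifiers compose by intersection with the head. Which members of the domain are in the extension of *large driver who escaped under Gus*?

⟦who escaped⟧ = ⟦escaped⟧ = {Cara, Lee, Quinn, Uma}
⟦under Gus⟧ = {x : ⟨x, Gus⟩ ∈ ⟦under⟧} = {Cara, Gus, Lee, Quinn, Rae, Uma}
⟦driver⟧ = {Cara, Gus, Lee, Mae, Quinn, Rae, Uma, Yan}
… ∩ ⟦who escaped⟧ = {Cara, Gus, Lee, Mae, Quinn, Rae, Uma, Yan} ∩ {Cara, Lee, Quinn, Uma} = {Cara, Lee, Quinn, Uma}
… ∩ ⟦under Gus⟧ = {Cara, Lee, Quinn, Uma} ∩ {Cara, Gus, Lee, Quinn, Rae, Uma} = {Cara, Lee, Quinn, Uma}
… ∩ ⟦large⟧ = {Cara, Lee, Quinn, Uma} ∩ {Cara, Mae, Pat, Quinn, Sam, Uma, Yan} = {Cara, Quinn, Uma}
So ⟦large driver who escaped under Gus⟧ = {Cara, Quinn, Uma}.

{Cara, Quinn, Uma}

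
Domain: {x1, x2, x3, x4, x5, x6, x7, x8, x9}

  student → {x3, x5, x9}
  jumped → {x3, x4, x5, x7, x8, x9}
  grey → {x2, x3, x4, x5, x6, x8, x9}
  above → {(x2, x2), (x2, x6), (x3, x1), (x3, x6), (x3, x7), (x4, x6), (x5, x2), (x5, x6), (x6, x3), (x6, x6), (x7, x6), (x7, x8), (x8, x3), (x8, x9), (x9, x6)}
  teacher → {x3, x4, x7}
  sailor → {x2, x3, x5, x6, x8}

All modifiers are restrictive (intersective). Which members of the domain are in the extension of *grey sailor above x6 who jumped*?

{x3, x5}

⟦above x6⟧ = {x : ⟨x, x6⟩ ∈ ⟦above⟧} = {x2, x3, x4, x5, x6, x7, x9}
⟦who jumped⟧ = ⟦jumped⟧ = {x3, x4, x5, x7, x8, x9}
⟦sailor⟧ = {x2, x3, x5, x6, x8}
… ∩ ⟦above x6⟧ = {x2, x3, x5, x6, x8} ∩ {x2, x3, x4, x5, x6, x7, x9} = {x2, x3, x5, x6}
… ∩ ⟦who jumped⟧ = {x2, x3, x5, x6} ∩ {x3, x4, x5, x7, x8, x9} = {x3, x5}
… ∩ ⟦grey⟧ = {x3, x5} ∩ {x2, x3, x4, x5, x6, x8, x9} = {x3, x5}
So ⟦grey sailor above x6 who jumped⟧ = {x3, x5}.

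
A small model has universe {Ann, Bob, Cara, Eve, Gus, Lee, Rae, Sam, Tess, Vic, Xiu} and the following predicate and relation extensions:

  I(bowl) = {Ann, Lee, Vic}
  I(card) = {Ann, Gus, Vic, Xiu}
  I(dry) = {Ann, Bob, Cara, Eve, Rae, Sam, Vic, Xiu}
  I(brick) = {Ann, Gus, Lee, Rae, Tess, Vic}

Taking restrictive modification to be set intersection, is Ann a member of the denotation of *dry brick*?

yes

⟦brick⟧ = {Ann, Gus, Lee, Rae, Tess, Vic}
… ∩ ⟦dry⟧ = {Ann, Gus, Lee, Rae, Tess, Vic} ∩ {Ann, Bob, Cara, Eve, Rae, Sam, Vic, Xiu} = {Ann, Rae, Vic}
⟦dry brick⟧ = {Ann, Rae, Vic}; Ann ∈ this set.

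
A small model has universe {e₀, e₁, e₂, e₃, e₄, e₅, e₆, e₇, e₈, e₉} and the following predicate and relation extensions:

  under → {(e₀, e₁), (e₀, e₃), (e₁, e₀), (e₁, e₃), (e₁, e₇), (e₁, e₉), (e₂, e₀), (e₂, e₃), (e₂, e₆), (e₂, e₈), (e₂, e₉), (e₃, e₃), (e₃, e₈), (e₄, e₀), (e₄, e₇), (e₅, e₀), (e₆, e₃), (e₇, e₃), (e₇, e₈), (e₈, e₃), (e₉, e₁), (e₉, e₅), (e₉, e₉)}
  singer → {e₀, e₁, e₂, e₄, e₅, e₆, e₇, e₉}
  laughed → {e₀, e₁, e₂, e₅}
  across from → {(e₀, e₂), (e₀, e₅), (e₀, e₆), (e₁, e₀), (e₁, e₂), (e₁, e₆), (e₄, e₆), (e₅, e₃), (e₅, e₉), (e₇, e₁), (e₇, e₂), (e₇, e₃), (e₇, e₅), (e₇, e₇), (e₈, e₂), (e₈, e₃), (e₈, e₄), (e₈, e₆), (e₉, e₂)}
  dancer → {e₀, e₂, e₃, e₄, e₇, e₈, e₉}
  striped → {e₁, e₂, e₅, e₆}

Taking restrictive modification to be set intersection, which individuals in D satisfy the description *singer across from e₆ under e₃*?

{e₀, e₁}

⟦across from e₆⟧ = {x : ⟨x, e₆⟩ ∈ ⟦across from⟧} = {e₀, e₁, e₄, e₈}
⟦under e₃⟧ = {x : ⟨x, e₃⟩ ∈ ⟦under⟧} = {e₀, e₁, e₂, e₃, e₆, e₇, e₈}
⟦singer⟧ = {e₀, e₁, e₂, e₄, e₅, e₆, e₇, e₉}
… ∩ ⟦across from e₆⟧ = {e₀, e₁, e₂, e₄, e₅, e₆, e₇, e₉} ∩ {e₀, e₁, e₄, e₈} = {e₀, e₁, e₄}
… ∩ ⟦under e₃⟧ = {e₀, e₁, e₄} ∩ {e₀, e₁, e₂, e₃, e₆, e₇, e₈} = {e₀, e₁}
So ⟦singer across from e₆ under e₃⟧ = {e₀, e₁}.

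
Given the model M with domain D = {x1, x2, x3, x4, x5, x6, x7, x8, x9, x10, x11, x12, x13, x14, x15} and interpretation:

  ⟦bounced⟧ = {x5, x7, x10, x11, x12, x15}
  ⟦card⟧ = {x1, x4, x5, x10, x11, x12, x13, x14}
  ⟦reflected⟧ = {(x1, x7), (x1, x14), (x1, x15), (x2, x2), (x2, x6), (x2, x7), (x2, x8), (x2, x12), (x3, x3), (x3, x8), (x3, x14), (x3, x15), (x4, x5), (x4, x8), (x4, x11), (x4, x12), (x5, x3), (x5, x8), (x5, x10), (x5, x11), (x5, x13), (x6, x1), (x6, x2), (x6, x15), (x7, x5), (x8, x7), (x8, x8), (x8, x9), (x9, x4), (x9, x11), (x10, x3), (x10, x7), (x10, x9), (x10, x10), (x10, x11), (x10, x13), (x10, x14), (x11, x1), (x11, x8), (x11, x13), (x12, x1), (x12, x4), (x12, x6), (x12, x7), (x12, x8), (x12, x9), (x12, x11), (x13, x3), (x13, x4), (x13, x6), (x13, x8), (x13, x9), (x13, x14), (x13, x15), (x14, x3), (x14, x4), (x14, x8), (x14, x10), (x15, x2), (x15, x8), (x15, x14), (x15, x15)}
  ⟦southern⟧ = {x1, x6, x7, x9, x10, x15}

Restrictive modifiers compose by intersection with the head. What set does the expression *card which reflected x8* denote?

{x4, x5, x11, x12, x13, x14}

⟦which reflected x8⟧ = {x : ⟨x, x8⟩ ∈ ⟦reflected⟧} = {x2, x3, x4, x5, x8, x11, x12, x13, x14, x15}
⟦card⟧ = {x1, x4, x5, x10, x11, x12, x13, x14}
… ∩ ⟦which reflected x8⟧ = {x1, x4, x5, x10, x11, x12, x13, x14} ∩ {x2, x3, x4, x5, x8, x11, x12, x13, x14, x15} = {x4, x5, x11, x12, x13, x14}
So ⟦card which reflected x8⟧ = {x4, x5, x11, x12, x13, x14}.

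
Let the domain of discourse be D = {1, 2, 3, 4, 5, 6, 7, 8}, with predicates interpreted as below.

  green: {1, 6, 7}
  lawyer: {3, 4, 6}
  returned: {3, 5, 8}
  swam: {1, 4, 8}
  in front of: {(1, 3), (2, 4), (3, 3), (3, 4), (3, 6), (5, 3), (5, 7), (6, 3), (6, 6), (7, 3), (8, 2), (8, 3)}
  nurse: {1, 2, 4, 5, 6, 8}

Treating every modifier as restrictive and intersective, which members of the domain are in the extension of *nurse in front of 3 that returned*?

⟦in front of 3⟧ = {x : ⟨x, 3⟩ ∈ ⟦in front of⟧} = {1, 3, 5, 6, 7, 8}
⟦that returned⟧ = ⟦returned⟧ = {3, 5, 8}
⟦nurse⟧ = {1, 2, 4, 5, 6, 8}
… ∩ ⟦in front of 3⟧ = {1, 2, 4, 5, 6, 8} ∩ {1, 3, 5, 6, 7, 8} = {1, 5, 6, 8}
… ∩ ⟦that returned⟧ = {1, 5, 6, 8} ∩ {3, 5, 8} = {5, 8}
So ⟦nurse in front of 3 that returned⟧ = {5, 8}.

{5, 8}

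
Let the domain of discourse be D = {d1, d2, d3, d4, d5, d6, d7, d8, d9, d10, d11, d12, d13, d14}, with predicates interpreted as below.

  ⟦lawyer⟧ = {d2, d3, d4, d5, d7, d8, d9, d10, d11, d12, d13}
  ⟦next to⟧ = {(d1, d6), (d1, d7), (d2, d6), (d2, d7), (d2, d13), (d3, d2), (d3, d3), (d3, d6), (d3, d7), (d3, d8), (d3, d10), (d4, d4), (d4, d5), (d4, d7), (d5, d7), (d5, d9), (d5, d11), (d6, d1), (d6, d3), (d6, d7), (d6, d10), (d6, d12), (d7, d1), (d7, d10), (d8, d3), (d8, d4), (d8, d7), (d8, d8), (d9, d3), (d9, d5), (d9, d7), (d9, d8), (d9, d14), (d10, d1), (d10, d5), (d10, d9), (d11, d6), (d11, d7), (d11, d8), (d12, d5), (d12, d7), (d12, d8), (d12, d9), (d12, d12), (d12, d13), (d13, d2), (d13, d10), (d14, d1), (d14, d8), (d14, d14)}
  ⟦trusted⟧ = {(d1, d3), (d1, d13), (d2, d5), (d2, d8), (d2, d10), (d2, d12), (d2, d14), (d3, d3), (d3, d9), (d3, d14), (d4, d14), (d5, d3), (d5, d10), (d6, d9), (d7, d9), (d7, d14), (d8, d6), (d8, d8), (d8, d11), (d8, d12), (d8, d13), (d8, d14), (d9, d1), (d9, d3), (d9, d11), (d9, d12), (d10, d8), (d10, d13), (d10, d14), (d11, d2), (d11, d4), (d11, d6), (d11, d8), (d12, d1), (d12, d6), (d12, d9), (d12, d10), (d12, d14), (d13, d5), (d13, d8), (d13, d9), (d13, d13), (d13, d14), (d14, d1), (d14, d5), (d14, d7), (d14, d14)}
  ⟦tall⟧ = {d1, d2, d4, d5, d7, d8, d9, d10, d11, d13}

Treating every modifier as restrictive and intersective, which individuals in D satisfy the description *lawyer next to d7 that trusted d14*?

{d2, d3, d4, d8, d12}

⟦next to d7⟧ = {x : ⟨x, d7⟩ ∈ ⟦next to⟧} = {d1, d2, d3, d4, d5, d6, d8, d9, d11, d12}
⟦that trusted d14⟧ = {x : ⟨x, d14⟩ ∈ ⟦trusted⟧} = {d2, d3, d4, d7, d8, d10, d12, d13, d14}
⟦lawyer⟧ = {d2, d3, d4, d5, d7, d8, d9, d10, d11, d12, d13}
… ∩ ⟦next to d7⟧ = {d2, d3, d4, d5, d7, d8, d9, d10, d11, d12, d13} ∩ {d1, d2, d3, d4, d5, d6, d8, d9, d11, d12} = {d2, d3, d4, d5, d8, d9, d11, d12}
… ∩ ⟦that trusted d14⟧ = {d2, d3, d4, d5, d8, d9, d11, d12} ∩ {d2, d3, d4, d7, d8, d10, d12, d13, d14} = {d2, d3, d4, d8, d12}
So ⟦lawyer next to d7 that trusted d14⟧ = {d2, d3, d4, d8, d12}.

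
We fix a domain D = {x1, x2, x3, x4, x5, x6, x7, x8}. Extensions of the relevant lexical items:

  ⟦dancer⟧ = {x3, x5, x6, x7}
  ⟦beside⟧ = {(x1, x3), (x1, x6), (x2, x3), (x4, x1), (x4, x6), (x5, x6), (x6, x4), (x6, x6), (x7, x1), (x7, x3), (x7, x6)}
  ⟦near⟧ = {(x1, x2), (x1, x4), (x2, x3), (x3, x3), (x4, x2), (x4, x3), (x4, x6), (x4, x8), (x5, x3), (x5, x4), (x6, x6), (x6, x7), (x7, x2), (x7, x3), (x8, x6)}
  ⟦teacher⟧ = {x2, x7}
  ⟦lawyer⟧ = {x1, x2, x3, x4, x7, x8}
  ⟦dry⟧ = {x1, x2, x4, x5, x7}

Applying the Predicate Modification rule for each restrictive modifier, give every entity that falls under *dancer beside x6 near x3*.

⟦beside x6⟧ = {x : ⟨x, x6⟩ ∈ ⟦beside⟧} = {x1, x4, x5, x6, x7}
⟦near x3⟧ = {x : ⟨x, x3⟩ ∈ ⟦near⟧} = {x2, x3, x4, x5, x7}
⟦dancer⟧ = {x3, x5, x6, x7}
… ∩ ⟦beside x6⟧ = {x3, x5, x6, x7} ∩ {x1, x4, x5, x6, x7} = {x5, x6, x7}
… ∩ ⟦near x3⟧ = {x5, x6, x7} ∩ {x2, x3, x4, x5, x7} = {x5, x7}
So ⟦dancer beside x6 near x3⟧ = {x5, x7}.

{x5, x7}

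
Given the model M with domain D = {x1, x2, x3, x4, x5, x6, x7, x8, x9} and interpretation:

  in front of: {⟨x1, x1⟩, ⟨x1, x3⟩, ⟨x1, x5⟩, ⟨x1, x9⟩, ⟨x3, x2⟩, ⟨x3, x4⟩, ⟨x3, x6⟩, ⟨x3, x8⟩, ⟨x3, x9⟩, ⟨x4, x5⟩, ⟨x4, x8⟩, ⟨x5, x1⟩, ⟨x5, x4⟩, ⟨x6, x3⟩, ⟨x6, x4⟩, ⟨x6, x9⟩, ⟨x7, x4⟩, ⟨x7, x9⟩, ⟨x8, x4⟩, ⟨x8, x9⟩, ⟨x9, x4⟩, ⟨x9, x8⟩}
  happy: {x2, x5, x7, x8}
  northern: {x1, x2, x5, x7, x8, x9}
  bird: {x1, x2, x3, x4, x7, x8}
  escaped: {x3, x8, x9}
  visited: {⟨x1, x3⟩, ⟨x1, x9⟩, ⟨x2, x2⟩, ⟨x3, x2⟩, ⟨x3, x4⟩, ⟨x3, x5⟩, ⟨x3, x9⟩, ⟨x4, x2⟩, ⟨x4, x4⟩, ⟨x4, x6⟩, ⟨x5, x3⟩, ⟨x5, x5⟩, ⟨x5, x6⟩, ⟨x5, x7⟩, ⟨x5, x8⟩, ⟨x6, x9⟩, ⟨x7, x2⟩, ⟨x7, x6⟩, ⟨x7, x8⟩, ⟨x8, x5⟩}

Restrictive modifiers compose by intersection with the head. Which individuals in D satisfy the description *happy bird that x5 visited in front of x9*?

{x7, x8}

⟦that x5 visited⟧ = {x : ⟨x5, x⟩ ∈ ⟦visited⟧} = {x3, x5, x6, x7, x8}
⟦in front of x9⟧ = {x : ⟨x, x9⟩ ∈ ⟦in front of⟧} = {x1, x3, x6, x7, x8}
⟦bird⟧ = {x1, x2, x3, x4, x7, x8}
… ∩ ⟦that x5 visited⟧ = {x1, x2, x3, x4, x7, x8} ∩ {x3, x5, x6, x7, x8} = {x3, x7, x8}
… ∩ ⟦in front of x9⟧ = {x3, x7, x8} ∩ {x1, x3, x6, x7, x8} = {x3, x7, x8}
… ∩ ⟦happy⟧ = {x3, x7, x8} ∩ {x2, x5, x7, x8} = {x7, x8}
So ⟦happy bird that x5 visited in front of x9⟧ = {x7, x8}.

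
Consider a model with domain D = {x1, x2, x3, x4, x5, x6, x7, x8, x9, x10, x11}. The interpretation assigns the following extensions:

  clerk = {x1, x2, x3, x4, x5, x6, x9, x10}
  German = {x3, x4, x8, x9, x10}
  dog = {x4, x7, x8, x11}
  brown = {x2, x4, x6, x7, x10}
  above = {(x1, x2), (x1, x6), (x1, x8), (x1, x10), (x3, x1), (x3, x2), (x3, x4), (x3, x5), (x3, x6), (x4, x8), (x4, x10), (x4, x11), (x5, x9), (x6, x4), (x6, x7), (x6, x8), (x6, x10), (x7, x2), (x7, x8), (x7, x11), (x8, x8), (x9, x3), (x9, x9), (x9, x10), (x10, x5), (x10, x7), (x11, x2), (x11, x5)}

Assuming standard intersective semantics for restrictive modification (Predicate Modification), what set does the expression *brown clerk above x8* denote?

{x4, x6}

⟦above x8⟧ = {x : ⟨x, x8⟩ ∈ ⟦above⟧} = {x1, x4, x6, x7, x8}
⟦clerk⟧ = {x1, x2, x3, x4, x5, x6, x9, x10}
… ∩ ⟦above x8⟧ = {x1, x2, x3, x4, x5, x6, x9, x10} ∩ {x1, x4, x6, x7, x8} = {x1, x4, x6}
… ∩ ⟦brown⟧ = {x1, x4, x6} ∩ {x2, x4, x6, x7, x10} = {x4, x6}
So ⟦brown clerk above x8⟧ = {x4, x6}.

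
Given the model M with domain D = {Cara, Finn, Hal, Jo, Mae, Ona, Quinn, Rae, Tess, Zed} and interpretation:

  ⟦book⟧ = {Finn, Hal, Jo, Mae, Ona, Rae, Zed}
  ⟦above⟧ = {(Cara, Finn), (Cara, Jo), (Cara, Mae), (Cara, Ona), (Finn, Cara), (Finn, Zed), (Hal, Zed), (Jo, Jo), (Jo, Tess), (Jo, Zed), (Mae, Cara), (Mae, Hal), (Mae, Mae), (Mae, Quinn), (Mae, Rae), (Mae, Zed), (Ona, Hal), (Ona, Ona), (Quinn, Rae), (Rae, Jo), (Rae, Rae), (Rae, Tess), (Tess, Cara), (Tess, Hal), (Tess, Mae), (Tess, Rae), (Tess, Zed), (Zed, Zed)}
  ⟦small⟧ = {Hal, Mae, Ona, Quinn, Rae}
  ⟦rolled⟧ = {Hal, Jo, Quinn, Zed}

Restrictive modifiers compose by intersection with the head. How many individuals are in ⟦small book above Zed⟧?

2

⟦above Zed⟧ = {x : ⟨x, Zed⟩ ∈ ⟦above⟧} = {Finn, Hal, Jo, Mae, Tess, Zed}
⟦book⟧ = {Finn, Hal, Jo, Mae, Ona, Rae, Zed}
… ∩ ⟦above Zed⟧ = {Finn, Hal, Jo, Mae, Ona, Rae, Zed} ∩ {Finn, Hal, Jo, Mae, Tess, Zed} = {Finn, Hal, Jo, Mae, Zed}
… ∩ ⟦small⟧ = {Finn, Hal, Jo, Mae, Zed} ∩ {Hal, Mae, Ona, Quinn, Rae} = {Hal, Mae}
⟦small book above Zed⟧ = {Hal, Mae}, so the cardinality is 2.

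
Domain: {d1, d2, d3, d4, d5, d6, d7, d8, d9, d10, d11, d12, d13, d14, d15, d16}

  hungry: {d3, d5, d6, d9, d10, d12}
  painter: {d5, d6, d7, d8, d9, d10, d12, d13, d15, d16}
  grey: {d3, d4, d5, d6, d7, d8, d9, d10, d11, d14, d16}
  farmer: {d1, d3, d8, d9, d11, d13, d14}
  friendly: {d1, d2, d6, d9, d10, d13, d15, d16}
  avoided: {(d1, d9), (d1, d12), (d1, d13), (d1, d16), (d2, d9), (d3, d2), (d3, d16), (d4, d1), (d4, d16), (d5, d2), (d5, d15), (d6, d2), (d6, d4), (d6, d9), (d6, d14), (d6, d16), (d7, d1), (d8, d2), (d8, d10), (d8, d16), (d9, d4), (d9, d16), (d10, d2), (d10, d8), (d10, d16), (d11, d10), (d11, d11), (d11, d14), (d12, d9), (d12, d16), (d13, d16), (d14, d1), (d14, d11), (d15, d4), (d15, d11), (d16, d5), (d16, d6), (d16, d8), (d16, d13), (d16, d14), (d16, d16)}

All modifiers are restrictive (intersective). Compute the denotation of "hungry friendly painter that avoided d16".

{d6, d9, d10}

⟦that avoided d16⟧ = {x : ⟨x, d16⟩ ∈ ⟦avoided⟧} = {d1, d3, d4, d6, d8, d9, d10, d12, d13, d16}
⟦painter⟧ = {d5, d6, d7, d8, d9, d10, d12, d13, d15, d16}
… ∩ ⟦that avoided d16⟧ = {d5, d6, d7, d8, d9, d10, d12, d13, d15, d16} ∩ {d1, d3, d4, d6, d8, d9, d10, d12, d13, d16} = {d6, d8, d9, d10, d12, d13, d16}
… ∩ ⟦hungry⟧ = {d6, d8, d9, d10, d12, d13, d16} ∩ {d3, d5, d6, d9, d10, d12} = {d6, d9, d10, d12}
… ∩ ⟦friendly⟧ = {d6, d9, d10, d12} ∩ {d1, d2, d6, d9, d10, d13, d15, d16} = {d6, d9, d10}
So ⟦hungry friendly painter that avoided d16⟧ = {d6, d9, d10}.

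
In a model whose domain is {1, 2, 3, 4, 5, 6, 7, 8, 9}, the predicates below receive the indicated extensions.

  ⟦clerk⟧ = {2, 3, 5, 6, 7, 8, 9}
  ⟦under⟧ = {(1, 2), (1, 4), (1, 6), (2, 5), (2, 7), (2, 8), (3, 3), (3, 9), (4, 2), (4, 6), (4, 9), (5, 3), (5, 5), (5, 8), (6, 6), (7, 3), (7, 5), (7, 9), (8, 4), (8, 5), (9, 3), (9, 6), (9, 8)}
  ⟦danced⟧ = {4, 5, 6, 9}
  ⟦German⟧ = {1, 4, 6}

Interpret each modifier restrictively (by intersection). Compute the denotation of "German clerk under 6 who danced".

⟦under 6⟧ = {x : ⟨x, 6⟩ ∈ ⟦under⟧} = {1, 4, 6, 9}
⟦who danced⟧ = ⟦danced⟧ = {4, 5, 6, 9}
⟦clerk⟧ = {2, 3, 5, 6, 7, 8, 9}
… ∩ ⟦under 6⟧ = {2, 3, 5, 6, 7, 8, 9} ∩ {1, 4, 6, 9} = {6, 9}
… ∩ ⟦who danced⟧ = {6, 9} ∩ {4, 5, 6, 9} = {6, 9}
… ∩ ⟦German⟧ = {6, 9} ∩ {1, 4, 6} = {6}
So ⟦German clerk under 6 who danced⟧ = {6}.

{6}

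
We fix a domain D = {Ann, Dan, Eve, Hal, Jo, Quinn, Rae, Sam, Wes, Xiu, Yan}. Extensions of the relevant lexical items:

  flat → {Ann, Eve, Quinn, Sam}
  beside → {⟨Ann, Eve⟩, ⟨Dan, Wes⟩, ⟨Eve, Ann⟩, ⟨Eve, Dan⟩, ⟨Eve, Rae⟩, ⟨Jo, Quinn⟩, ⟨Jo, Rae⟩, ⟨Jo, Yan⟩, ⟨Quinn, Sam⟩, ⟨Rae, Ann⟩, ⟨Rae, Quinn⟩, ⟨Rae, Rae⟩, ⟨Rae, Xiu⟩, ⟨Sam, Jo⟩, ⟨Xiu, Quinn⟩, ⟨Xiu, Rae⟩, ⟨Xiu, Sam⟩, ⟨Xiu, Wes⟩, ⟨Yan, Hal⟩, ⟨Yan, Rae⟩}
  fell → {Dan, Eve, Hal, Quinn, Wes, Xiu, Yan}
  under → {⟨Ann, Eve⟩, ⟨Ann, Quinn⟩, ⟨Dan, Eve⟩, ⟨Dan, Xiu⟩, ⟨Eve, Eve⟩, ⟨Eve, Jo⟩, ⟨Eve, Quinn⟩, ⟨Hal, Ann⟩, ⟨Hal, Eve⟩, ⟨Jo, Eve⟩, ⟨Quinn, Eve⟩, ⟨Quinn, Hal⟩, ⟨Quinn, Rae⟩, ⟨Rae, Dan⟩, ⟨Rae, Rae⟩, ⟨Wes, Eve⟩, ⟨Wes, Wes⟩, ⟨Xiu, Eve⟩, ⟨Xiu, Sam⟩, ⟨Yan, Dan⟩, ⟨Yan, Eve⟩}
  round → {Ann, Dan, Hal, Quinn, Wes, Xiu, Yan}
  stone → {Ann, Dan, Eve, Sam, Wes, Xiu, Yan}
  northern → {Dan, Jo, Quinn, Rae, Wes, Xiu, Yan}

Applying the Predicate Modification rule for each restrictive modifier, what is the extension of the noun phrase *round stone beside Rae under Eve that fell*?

{Xiu, Yan}

⟦beside Rae⟧ = {x : ⟨x, Rae⟩ ∈ ⟦beside⟧} = {Eve, Jo, Rae, Xiu, Yan}
⟦under Eve⟧ = {x : ⟨x, Eve⟩ ∈ ⟦under⟧} = {Ann, Dan, Eve, Hal, Jo, Quinn, Wes, Xiu, Yan}
⟦that fell⟧ = ⟦fell⟧ = {Dan, Eve, Hal, Quinn, Wes, Xiu, Yan}
⟦stone⟧ = {Ann, Dan, Eve, Sam, Wes, Xiu, Yan}
… ∩ ⟦beside Rae⟧ = {Ann, Dan, Eve, Sam, Wes, Xiu, Yan} ∩ {Eve, Jo, Rae, Xiu, Yan} = {Eve, Xiu, Yan}
… ∩ ⟦under Eve⟧ = {Eve, Xiu, Yan} ∩ {Ann, Dan, Eve, Hal, Jo, Quinn, Wes, Xiu, Yan} = {Eve, Xiu, Yan}
… ∩ ⟦that fell⟧ = {Eve, Xiu, Yan} ∩ {Dan, Eve, Hal, Quinn, Wes, Xiu, Yan} = {Eve, Xiu, Yan}
… ∩ ⟦round⟧ = {Eve, Xiu, Yan} ∩ {Ann, Dan, Hal, Quinn, Wes, Xiu, Yan} = {Xiu, Yan}
So ⟦round stone beside Rae under Eve that fell⟧ = {Xiu, Yan}.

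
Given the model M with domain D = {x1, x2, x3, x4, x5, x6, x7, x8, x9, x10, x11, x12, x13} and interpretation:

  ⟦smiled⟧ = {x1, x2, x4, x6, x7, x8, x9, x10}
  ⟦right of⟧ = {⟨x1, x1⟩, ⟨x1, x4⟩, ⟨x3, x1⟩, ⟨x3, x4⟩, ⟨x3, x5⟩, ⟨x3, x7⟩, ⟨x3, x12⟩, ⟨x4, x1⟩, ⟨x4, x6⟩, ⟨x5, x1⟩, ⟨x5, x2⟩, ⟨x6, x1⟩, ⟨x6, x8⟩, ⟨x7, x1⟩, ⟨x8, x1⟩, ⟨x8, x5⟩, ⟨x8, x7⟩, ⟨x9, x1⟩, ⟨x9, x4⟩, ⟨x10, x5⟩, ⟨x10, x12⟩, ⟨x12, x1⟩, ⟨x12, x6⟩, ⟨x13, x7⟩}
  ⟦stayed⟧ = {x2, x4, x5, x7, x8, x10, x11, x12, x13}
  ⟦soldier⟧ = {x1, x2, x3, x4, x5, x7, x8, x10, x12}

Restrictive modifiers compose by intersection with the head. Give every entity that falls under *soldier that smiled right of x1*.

{x1, x4, x7, x8}

⟦that smiled⟧ = ⟦smiled⟧ = {x1, x2, x4, x6, x7, x8, x9, x10}
⟦right of x1⟧ = {x : ⟨x, x1⟩ ∈ ⟦right of⟧} = {x1, x3, x4, x5, x6, x7, x8, x9, x12}
⟦soldier⟧ = {x1, x2, x3, x4, x5, x7, x8, x10, x12}
… ∩ ⟦that smiled⟧ = {x1, x2, x3, x4, x5, x7, x8, x10, x12} ∩ {x1, x2, x4, x6, x7, x8, x9, x10} = {x1, x2, x4, x7, x8, x10}
… ∩ ⟦right of x1⟧ = {x1, x2, x4, x7, x8, x10} ∩ {x1, x3, x4, x5, x6, x7, x8, x9, x12} = {x1, x4, x7, x8}
So ⟦soldier that smiled right of x1⟧ = {x1, x4, x7, x8}.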